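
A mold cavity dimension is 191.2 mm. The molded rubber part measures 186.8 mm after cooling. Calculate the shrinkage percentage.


Shrinkage = (mold - part) / mold * 100
= (191.2 - 186.8) / 191.2 * 100
= 4.4 / 191.2 * 100
= 2.3%

2.3%


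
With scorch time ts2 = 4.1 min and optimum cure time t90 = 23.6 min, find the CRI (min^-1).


CRI = 100 / (t90 - ts2)
= 100 / (23.6 - 4.1)
= 100 / 19.5
= 5.13 min^-1

5.13 min^-1


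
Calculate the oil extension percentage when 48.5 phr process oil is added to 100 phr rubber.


Oil % = oil / (100 + oil) * 100
= 48.5 / (100 + 48.5) * 100
= 48.5 / 148.5 * 100
= 32.66%

32.66%


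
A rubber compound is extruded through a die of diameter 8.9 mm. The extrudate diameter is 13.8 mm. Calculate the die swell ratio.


Die swell ratio = D_extrudate / D_die
= 13.8 / 8.9
= 1.551

Die swell = 1.551


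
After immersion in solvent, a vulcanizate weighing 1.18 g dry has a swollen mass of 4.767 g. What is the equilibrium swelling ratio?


Q = W_swollen / W_dry
Q = 4.767 / 1.18
Q = 4.04

Q = 4.04


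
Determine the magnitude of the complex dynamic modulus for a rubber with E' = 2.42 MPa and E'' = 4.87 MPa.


|E*| = sqrt(E'^2 + E''^2)
= sqrt(2.42^2 + 4.87^2)
= sqrt(5.8564 + 23.7169)
= 5.438 MPa

5.438 MPa


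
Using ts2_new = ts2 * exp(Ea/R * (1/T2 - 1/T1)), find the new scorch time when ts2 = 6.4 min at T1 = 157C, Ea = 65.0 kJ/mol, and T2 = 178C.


Convert temperatures: T1 = 157 + 273.15 = 430.15 K, T2 = 178 + 273.15 = 451.15 K
ts2_new = 6.4 * exp(65000 / 8.314 * (1/451.15 - 1/430.15))
1/T2 - 1/T1 = -1.0821e-04
ts2_new = 2.75 min

2.75 min


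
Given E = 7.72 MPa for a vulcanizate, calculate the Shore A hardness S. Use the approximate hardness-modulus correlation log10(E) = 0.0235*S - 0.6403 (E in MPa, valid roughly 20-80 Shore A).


log10(E) = 0.0235*S - 0.6403  =>  S = (log10(E) + 0.6403) / 0.0235
log10(7.72) = 0.887617
S = (0.887617 + 0.6403) / 0.0235 = 1.527917 / 0.0235
S = 65.0

Shore A = 65.0


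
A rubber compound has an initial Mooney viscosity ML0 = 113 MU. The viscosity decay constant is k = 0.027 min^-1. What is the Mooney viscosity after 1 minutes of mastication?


ML = ML0 * exp(-k * t)
ML = 113 * exp(-0.027 * 1)
ML = 113 * 0.9734
ML = 109.99 MU

109.99 MU


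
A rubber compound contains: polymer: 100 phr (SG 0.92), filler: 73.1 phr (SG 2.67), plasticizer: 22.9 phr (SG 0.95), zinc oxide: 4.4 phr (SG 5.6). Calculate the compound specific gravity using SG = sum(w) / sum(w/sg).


Sum of weights = 200.4
Volume contributions:
  polymer: 100/0.92 = 108.6957
  filler: 73.1/2.67 = 27.3783
  plasticizer: 22.9/0.95 = 24.1053
  zinc oxide: 4.4/5.6 = 0.7857
Sum of volumes = 160.9649
SG = 200.4 / 160.9649 = 1.245

SG = 1.245


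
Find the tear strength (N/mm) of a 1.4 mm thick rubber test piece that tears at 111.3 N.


Tear strength = force / thickness
= 111.3 / 1.4
= 79.5 N/mm

79.5 N/mm


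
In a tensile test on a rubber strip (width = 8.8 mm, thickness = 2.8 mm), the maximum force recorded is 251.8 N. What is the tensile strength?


Area = width * thickness = 8.8 * 2.8 = 24.64 mm^2
TS = force / area = 251.8 / 24.64 = 10.22 MPa

10.22 MPa


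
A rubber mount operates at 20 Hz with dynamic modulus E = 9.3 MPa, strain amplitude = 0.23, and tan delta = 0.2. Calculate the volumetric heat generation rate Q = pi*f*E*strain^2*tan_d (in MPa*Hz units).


Q = pi * f * E * strain^2 * tan_d
= pi * 20 * 9.3 * 0.23^2 * 0.2
= pi * 20 * 9.3 * 0.0529 * 0.2
= 6.1823

Q = 6.1823


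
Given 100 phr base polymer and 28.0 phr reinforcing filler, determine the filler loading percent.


Filler % = filler / (rubber + filler) * 100
= 28.0 / (100 + 28.0) * 100
= 28.0 / 128.0 * 100
= 21.88%

21.88%


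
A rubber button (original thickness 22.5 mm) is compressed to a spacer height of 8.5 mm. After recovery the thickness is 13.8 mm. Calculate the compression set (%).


CS = (t0 - recovered) / (t0 - ts) * 100
= (22.5 - 13.8) / (22.5 - 8.5) * 100
= 8.7 / 14.0 * 100
= 62.1%

62.1%


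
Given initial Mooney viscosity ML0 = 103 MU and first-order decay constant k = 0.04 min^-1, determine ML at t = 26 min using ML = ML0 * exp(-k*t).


ML = ML0 * exp(-k * t)
ML = 103 * exp(-0.04 * 26)
ML = 103 * 0.3535
ML = 36.41 MU

36.41 MU


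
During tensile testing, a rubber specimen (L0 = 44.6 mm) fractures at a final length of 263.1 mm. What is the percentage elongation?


Elongation = (Lf - L0) / L0 * 100
= (263.1 - 44.6) / 44.6 * 100
= 218.5 / 44.6 * 100
= 489.9%

489.9%


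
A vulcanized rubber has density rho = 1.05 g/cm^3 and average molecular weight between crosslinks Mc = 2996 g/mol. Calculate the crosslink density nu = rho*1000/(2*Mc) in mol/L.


nu = rho * 1000 / (2 * Mc)
nu = 1.05 * 1000 / (2 * 2996)
nu = 1050.0 / 5992
nu = 0.1752 mol/L

0.1752 mol/L


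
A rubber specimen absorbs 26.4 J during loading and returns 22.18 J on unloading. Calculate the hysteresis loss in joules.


Hysteresis loss = loading - unloading
= 26.4 - 22.18
= 4.22 J

4.22 J


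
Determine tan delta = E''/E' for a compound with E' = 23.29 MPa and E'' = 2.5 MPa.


tan delta = E'' / E'
= 2.5 / 23.29
= 0.1073

tan delta = 0.1073


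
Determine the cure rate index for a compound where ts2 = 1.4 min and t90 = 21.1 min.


CRI = 100 / (t90 - ts2)
= 100 / (21.1 - 1.4)
= 100 / 19.7
= 5.08 min^-1

5.08 min^-1


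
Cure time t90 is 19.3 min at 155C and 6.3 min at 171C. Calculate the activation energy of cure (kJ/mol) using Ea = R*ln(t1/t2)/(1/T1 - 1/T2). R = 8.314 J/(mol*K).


T1 = 428.15 K, T2 = 444.15 K
1/T1 - 1/T2 = 8.4138e-05
ln(t1/t2) = ln(19.3/6.3) = 1.1196
Ea = 8.314 * 1.1196 / 8.4138e-05 = 110627.0332 J/mol
Ea = 110.63 kJ/mol

110.63 kJ/mol


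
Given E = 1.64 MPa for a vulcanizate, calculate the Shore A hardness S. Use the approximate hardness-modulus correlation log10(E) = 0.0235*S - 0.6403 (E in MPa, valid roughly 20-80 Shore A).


log10(E) = 0.0235*S - 0.6403  =>  S = (log10(E) + 0.6403) / 0.0235
log10(1.64) = 0.214844
S = (0.214844 + 0.6403) / 0.0235 = 0.855144 / 0.0235
S = 36.4

Shore A = 36.4


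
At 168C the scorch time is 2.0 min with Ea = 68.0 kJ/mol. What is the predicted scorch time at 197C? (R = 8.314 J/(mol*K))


Convert temperatures: T1 = 168 + 273.15 = 441.15 K, T2 = 197 + 273.15 = 470.15 K
ts2_new = 2.0 * exp(68000 / 8.314 * (1/470.15 - 1/441.15))
1/T2 - 1/T1 = -1.3982e-04
ts2_new = 0.64 min

0.64 min


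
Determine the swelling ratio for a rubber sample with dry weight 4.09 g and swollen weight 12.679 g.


Q = W_swollen / W_dry
Q = 12.679 / 4.09
Q = 3.1

Q = 3.1


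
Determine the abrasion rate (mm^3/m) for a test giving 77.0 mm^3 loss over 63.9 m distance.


Rate = volume_loss / distance
= 77.0 / 63.9
= 1.205 mm^3/m

1.205 mm^3/m


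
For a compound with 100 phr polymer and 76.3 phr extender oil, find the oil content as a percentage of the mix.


Oil % = oil / (100 + oil) * 100
= 76.3 / (100 + 76.3) * 100
= 76.3 / 176.3 * 100
= 43.28%

43.28%


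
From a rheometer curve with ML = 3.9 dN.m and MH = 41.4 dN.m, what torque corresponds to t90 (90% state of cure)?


M90 = ML + 0.9 * (MH - ML)
M90 = 3.9 + 0.9 * (41.4 - 3.9)
M90 = 3.9 + 0.9 * 37.5
M90 = 37.65 dN.m

37.65 dN.m


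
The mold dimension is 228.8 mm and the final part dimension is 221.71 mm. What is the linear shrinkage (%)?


Shrinkage = (mold - part) / mold * 100
= (228.8 - 221.71) / 228.8 * 100
= 7.09 / 228.8 * 100
= 3.1%

3.1%


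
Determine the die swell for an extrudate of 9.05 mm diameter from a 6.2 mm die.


Die swell ratio = D_extrudate / D_die
= 9.05 / 6.2
= 1.46

Die swell = 1.46


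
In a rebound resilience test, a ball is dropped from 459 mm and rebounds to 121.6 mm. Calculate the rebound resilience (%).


Resilience = h_rebound / h_drop * 100
= 121.6 / 459 * 100
= 26.5%

26.5%


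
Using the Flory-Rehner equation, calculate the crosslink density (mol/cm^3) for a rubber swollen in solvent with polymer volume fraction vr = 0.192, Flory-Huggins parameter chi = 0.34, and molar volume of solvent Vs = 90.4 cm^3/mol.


ln(1 - vr) = ln(1 - 0.192) = -0.2132
Numerator = -((-0.2132) + 0.192 + 0.34 * 0.192^2) = 0.0087
Denominator = 90.4 * (0.192^(1/3) - 0.192/2) = 43.4733
nu = 0.0087 / 43.4733 = 1.9919e-04 mol/cm^3

1.9919e-04 mol/cm^3


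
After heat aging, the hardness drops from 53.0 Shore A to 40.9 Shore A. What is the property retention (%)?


Retention = aged / original * 100
= 40.9 / 53.0 * 100
= 77.2%

77.2%


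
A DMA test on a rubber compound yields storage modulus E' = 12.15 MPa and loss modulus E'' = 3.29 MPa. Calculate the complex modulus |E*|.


|E*| = sqrt(E'^2 + E''^2)
= sqrt(12.15^2 + 3.29^2)
= sqrt(147.6225 + 10.8241)
= 12.588 MPa

12.588 MPa


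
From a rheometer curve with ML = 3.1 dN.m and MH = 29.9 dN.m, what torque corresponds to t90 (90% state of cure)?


M90 = ML + 0.9 * (MH - ML)
M90 = 3.1 + 0.9 * (29.9 - 3.1)
M90 = 3.1 + 0.9 * 26.8
M90 = 27.22 dN.m

27.22 dN.m


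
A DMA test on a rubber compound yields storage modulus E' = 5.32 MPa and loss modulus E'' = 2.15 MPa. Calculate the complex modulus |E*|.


|E*| = sqrt(E'^2 + E''^2)
= sqrt(5.32^2 + 2.15^2)
= sqrt(28.3024 + 4.6225)
= 5.738 MPa

5.738 MPa


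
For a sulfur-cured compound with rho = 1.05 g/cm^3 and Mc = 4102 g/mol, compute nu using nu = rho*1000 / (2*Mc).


nu = rho * 1000 / (2 * Mc)
nu = 1.05 * 1000 / (2 * 4102)
nu = 1050.0 / 8204
nu = 0.1280 mol/L

0.1280 mol/L


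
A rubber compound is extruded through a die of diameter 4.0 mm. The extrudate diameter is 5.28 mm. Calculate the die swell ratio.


Die swell ratio = D_extrudate / D_die
= 5.28 / 4.0
= 1.32

Die swell = 1.32


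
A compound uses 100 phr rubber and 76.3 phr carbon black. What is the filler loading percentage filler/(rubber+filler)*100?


Filler % = filler / (rubber + filler) * 100
= 76.3 / (100 + 76.3) * 100
= 76.3 / 176.3 * 100
= 43.28%

43.28%


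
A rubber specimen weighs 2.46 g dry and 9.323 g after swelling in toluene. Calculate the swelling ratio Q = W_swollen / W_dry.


Q = W_swollen / W_dry
Q = 9.323 / 2.46
Q = 3.79

Q = 3.79


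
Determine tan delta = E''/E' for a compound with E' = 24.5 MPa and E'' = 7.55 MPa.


tan delta = E'' / E'
= 7.55 / 24.5
= 0.3082

tan delta = 0.3082


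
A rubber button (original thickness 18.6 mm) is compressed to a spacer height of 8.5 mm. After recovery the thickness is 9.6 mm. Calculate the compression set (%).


CS = (t0 - recovered) / (t0 - ts) * 100
= (18.6 - 9.6) / (18.6 - 8.5) * 100
= 9.0 / 10.1 * 100
= 89.1%

89.1%


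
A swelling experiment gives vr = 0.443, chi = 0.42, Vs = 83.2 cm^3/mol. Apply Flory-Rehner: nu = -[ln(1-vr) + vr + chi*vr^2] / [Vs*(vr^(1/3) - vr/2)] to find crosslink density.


ln(1 - vr) = ln(1 - 0.443) = -0.5852
Numerator = -((-0.5852) + 0.443 + 0.42 * 0.443^2) = 0.0598
Denominator = 83.2 * (0.443^(1/3) - 0.443/2) = 44.9958
nu = 0.0598 / 44.9958 = 0.0013 mol/cm^3

0.0013 mol/cm^3


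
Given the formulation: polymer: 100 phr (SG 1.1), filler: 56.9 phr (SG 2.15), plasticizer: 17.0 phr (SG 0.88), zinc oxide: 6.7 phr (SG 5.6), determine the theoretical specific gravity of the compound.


Sum of weights = 180.6
Volume contributions:
  polymer: 100/1.1 = 90.9091
  filler: 56.9/2.15 = 26.4651
  plasticizer: 17.0/0.88 = 19.3182
  zinc oxide: 6.7/5.6 = 1.1964
Sum of volumes = 137.8888
SG = 180.6 / 137.8888 = 1.31

SG = 1.31


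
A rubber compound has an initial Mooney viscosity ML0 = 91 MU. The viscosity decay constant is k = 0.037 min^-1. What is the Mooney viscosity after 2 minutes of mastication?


ML = ML0 * exp(-k * t)
ML = 91 * exp(-0.037 * 2)
ML = 91 * 0.9287
ML = 84.51 MU

84.51 MU


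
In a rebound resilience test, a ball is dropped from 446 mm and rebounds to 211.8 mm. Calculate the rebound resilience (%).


Resilience = h_rebound / h_drop * 100
= 211.8 / 446 * 100
= 47.5%

47.5%


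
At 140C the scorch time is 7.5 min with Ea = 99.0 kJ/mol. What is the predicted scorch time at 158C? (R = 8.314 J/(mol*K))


Convert temperatures: T1 = 140 + 273.15 = 413.15 K, T2 = 158 + 273.15 = 431.15 K
ts2_new = 7.5 * exp(99000 / 8.314 * (1/431.15 - 1/413.15))
1/T2 - 1/T1 = -1.0105e-04
ts2_new = 2.25 min

2.25 min


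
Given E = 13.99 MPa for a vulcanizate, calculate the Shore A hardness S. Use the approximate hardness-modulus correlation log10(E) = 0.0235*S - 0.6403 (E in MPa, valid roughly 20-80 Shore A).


log10(E) = 0.0235*S - 0.6403  =>  S = (log10(E) + 0.6403) / 0.0235
log10(13.99) = 1.145818
S = (1.145818 + 0.6403) / 0.0235 = 1.786118 / 0.0235
S = 76.0

Shore A = 76.0


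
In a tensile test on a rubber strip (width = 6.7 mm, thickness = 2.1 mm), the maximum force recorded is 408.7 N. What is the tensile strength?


Area = width * thickness = 6.7 * 2.1 = 14.07 mm^2
TS = force / area = 408.7 / 14.07 = 29.05 MPa

29.05 MPa


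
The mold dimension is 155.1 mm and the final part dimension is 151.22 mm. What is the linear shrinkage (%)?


Shrinkage = (mold - part) / mold * 100
= (155.1 - 151.22) / 155.1 * 100
= 3.88 / 155.1 * 100
= 2.5%

2.5%


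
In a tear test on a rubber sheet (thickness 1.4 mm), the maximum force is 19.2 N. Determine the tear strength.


Tear strength = force / thickness
= 19.2 / 1.4
= 13.71 N/mm

13.71 N/mm


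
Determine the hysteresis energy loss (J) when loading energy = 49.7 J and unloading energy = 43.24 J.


Hysteresis loss = loading - unloading
= 49.7 - 43.24
= 6.46 J

6.46 J


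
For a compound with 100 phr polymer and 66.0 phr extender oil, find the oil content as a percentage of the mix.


Oil % = oil / (100 + oil) * 100
= 66.0 / (100 + 66.0) * 100
= 66.0 / 166.0 * 100
= 39.76%

39.76%


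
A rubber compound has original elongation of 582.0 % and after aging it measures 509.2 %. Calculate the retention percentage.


Retention = aged / original * 100
= 509.2 / 582.0 * 100
= 87.5%

87.5%


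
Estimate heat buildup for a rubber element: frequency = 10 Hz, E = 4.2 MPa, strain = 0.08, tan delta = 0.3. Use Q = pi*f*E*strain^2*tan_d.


Q = pi * f * E * strain^2 * tan_d
= pi * 10 * 4.2 * 0.08^2 * 0.3
= pi * 10 * 4.2 * 0.0064 * 0.3
= 0.2533

Q = 0.2533


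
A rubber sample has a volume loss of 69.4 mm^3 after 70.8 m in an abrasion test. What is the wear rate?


Rate = volume_loss / distance
= 69.4 / 70.8
= 0.98 mm^3/m

0.98 mm^3/m


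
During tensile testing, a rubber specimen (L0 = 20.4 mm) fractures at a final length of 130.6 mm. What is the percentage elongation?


Elongation = (Lf - L0) / L0 * 100
= (130.6 - 20.4) / 20.4 * 100
= 110.2 / 20.4 * 100
= 540.2%

540.2%


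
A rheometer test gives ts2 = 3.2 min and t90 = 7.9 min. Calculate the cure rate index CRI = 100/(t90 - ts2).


CRI = 100 / (t90 - ts2)
= 100 / (7.9 - 3.2)
= 100 / 4.7
= 21.28 min^-1

21.28 min^-1


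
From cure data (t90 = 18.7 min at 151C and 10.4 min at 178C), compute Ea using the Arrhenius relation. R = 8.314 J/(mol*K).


T1 = 424.15 K, T2 = 451.15 K
1/T1 - 1/T2 = 1.4110e-04
ln(t1/t2) = ln(18.7/10.4) = 0.5867
Ea = 8.314 * 0.5867 / 1.4110e-04 = 34571.3144 J/mol
Ea = 34.57 kJ/mol

34.57 kJ/mol


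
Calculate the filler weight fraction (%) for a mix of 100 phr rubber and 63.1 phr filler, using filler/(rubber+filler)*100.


Filler % = filler / (rubber + filler) * 100
= 63.1 / (100 + 63.1) * 100
= 63.1 / 163.1 * 100
= 38.69%

38.69%


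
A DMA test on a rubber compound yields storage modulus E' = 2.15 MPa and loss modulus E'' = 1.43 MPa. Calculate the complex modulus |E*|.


|E*| = sqrt(E'^2 + E''^2)
= sqrt(2.15^2 + 1.43^2)
= sqrt(4.6225 + 2.0449)
= 2.582 MPa

2.582 MPa


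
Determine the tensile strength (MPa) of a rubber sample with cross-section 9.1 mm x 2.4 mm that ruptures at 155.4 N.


Area = width * thickness = 9.1 * 2.4 = 21.84 mm^2
TS = force / area = 155.4 / 21.84 = 7.12 MPa

7.12 MPa


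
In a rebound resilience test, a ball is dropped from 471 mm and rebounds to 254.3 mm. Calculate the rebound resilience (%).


Resilience = h_rebound / h_drop * 100
= 254.3 / 471 * 100
= 54.0%

54.0%


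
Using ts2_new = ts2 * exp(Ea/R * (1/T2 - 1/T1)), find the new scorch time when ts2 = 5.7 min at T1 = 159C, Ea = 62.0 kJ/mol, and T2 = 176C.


Convert temperatures: T1 = 159 + 273.15 = 432.15 K, T2 = 176 + 273.15 = 449.15 K
ts2_new = 5.7 * exp(62000 / 8.314 * (1/449.15 - 1/432.15))
1/T2 - 1/T1 = -8.7584e-05
ts2_new = 2.97 min

2.97 min


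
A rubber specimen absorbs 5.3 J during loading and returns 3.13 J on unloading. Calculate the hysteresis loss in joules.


Hysteresis loss = loading - unloading
= 5.3 - 3.13
= 2.17 J

2.17 J


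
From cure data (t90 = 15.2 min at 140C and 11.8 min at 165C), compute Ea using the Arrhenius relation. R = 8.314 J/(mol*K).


T1 = 413.15 K, T2 = 438.15 K
1/T1 - 1/T2 = 1.3811e-04
ln(t1/t2) = ln(15.2/11.8) = 0.2532
Ea = 8.314 * 0.2532 / 1.3811e-04 = 15242.5366 J/mol
Ea = 15.24 kJ/mol

15.24 kJ/mol


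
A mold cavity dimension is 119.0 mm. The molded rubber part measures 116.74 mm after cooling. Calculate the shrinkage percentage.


Shrinkage = (mold - part) / mold * 100
= (119.0 - 116.74) / 119.0 * 100
= 2.26 / 119.0 * 100
= 1.9%

1.9%


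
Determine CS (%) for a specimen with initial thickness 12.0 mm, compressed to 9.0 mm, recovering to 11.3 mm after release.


CS = (t0 - recovered) / (t0 - ts) * 100
= (12.0 - 11.3) / (12.0 - 9.0) * 100
= 0.7 / 3.0 * 100
= 23.3%

23.3%


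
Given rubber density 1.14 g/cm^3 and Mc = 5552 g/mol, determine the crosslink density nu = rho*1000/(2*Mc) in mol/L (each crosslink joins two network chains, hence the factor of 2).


nu = rho * 1000 / (2 * Mc)
nu = 1.14 * 1000 / (2 * 5552)
nu = 1140.0 / 11104
nu = 0.1027 mol/L

0.1027 mol/L


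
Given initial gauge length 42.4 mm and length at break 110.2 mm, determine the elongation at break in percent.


Elongation = (Lf - L0) / L0 * 100
= (110.2 - 42.4) / 42.4 * 100
= 67.8 / 42.4 * 100
= 159.9%

159.9%


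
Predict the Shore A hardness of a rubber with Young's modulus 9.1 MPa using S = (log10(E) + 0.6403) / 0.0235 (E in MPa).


log10(E) = 0.0235*S - 0.6403  =>  S = (log10(E) + 0.6403) / 0.0235
log10(9.1) = 0.959041
S = (0.959041 + 0.6403) / 0.0235 = 1.599341 / 0.0235
S = 68.1

Shore A = 68.1


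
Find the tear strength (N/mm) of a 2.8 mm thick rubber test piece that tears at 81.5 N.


Tear strength = force / thickness
= 81.5 / 2.8
= 29.11 N/mm

29.11 N/mm


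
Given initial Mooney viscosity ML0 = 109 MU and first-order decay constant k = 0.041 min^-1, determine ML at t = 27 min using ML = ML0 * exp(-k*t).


ML = ML0 * exp(-k * t)
ML = 109 * exp(-0.041 * 27)
ML = 109 * 0.3305
ML = 36.03 MU

36.03 MU


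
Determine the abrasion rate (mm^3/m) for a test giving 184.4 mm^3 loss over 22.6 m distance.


Rate = volume_loss / distance
= 184.4 / 22.6
= 8.159 mm^3/m

8.159 mm^3/m


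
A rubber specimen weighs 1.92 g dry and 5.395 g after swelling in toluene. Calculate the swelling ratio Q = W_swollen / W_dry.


Q = W_swollen / W_dry
Q = 5.395 / 1.92
Q = 2.81

Q = 2.81


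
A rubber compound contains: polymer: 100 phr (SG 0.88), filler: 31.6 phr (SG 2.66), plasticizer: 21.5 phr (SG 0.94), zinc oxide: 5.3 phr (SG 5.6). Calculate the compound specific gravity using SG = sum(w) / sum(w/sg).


Sum of weights = 158.4
Volume contributions:
  polymer: 100/0.88 = 113.6364
  filler: 31.6/2.66 = 11.8797
  plasticizer: 21.5/0.94 = 22.8723
  zinc oxide: 5.3/5.6 = 0.9464
Sum of volumes = 149.3348
SG = 158.4 / 149.3348 = 1.061

SG = 1.061


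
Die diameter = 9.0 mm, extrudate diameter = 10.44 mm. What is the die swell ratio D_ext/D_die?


Die swell ratio = D_extrudate / D_die
= 10.44 / 9.0
= 1.16

Die swell = 1.16


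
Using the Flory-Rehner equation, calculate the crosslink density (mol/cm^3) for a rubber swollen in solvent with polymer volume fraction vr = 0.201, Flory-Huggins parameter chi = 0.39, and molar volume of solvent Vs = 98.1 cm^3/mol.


ln(1 - vr) = ln(1 - 0.201) = -0.2244
Numerator = -((-0.2244) + 0.201 + 0.39 * 0.201^2) = 0.0076
Denominator = 98.1 * (0.201^(1/3) - 0.201/2) = 47.6056
nu = 0.0076 / 47.6056 = 1.6044e-04 mol/cm^3

1.6044e-04 mol/cm^3


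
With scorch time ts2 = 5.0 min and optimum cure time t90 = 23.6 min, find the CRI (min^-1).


CRI = 100 / (t90 - ts2)
= 100 / (23.6 - 5.0)
= 100 / 18.6
= 5.38 min^-1

5.38 min^-1


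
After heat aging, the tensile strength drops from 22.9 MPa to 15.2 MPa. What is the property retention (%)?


Retention = aged / original * 100
= 15.2 / 22.9 * 100
= 66.4%

66.4%


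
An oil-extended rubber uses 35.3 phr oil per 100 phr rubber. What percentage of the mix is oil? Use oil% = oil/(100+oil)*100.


Oil % = oil / (100 + oil) * 100
= 35.3 / (100 + 35.3) * 100
= 35.3 / 135.3 * 100
= 26.09%

26.09%


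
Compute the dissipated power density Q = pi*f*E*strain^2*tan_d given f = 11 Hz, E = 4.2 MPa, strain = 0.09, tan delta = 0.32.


Q = pi * f * E * strain^2 * tan_d
= pi * 11 * 4.2 * 0.09^2 * 0.32
= pi * 11 * 4.2 * 0.0081 * 0.32
= 0.3762

Q = 0.3762


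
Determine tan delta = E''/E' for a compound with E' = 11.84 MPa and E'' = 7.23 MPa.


tan delta = E'' / E'
= 7.23 / 11.84
= 0.6106

tan delta = 0.6106


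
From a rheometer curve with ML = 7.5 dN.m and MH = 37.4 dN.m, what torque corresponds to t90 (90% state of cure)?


M90 = ML + 0.9 * (MH - ML)
M90 = 7.5 + 0.9 * (37.4 - 7.5)
M90 = 7.5 + 0.9 * 29.9
M90 = 34.41 dN.m

34.41 dN.m


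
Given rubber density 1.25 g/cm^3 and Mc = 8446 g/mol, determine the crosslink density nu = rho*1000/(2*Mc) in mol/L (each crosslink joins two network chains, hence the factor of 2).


nu = rho * 1000 / (2 * Mc)
nu = 1.25 * 1000 / (2 * 8446)
nu = 1250.0 / 16892
nu = 0.0740 mol/L

0.0740 mol/L


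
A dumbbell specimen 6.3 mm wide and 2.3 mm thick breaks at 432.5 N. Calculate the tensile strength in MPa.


Area = width * thickness = 6.3 * 2.3 = 14.49 mm^2
TS = force / area = 432.5 / 14.49 = 29.85 MPa

29.85 MPa


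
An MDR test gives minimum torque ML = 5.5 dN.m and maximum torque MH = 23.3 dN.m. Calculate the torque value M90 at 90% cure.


M90 = ML + 0.9 * (MH - ML)
M90 = 5.5 + 0.9 * (23.3 - 5.5)
M90 = 5.5 + 0.9 * 17.8
M90 = 21.52 dN.m

21.52 dN.m


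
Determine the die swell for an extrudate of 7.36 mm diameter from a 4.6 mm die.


Die swell ratio = D_extrudate / D_die
= 7.36 / 4.6
= 1.6

Die swell = 1.6


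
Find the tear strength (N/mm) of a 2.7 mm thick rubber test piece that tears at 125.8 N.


Tear strength = force / thickness
= 125.8 / 2.7
= 46.59 N/mm

46.59 N/mm


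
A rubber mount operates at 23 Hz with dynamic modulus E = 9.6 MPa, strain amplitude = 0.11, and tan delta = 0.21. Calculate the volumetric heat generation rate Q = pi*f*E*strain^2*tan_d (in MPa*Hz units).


Q = pi * f * E * strain^2 * tan_d
= pi * 23 * 9.6 * 0.11^2 * 0.21
= pi * 23 * 9.6 * 0.0121 * 0.21
= 1.7626

Q = 1.7626


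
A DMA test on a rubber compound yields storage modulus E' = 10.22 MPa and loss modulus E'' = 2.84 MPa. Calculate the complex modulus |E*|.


|E*| = sqrt(E'^2 + E''^2)
= sqrt(10.22^2 + 2.84^2)
= sqrt(104.4484 + 8.0656)
= 10.607 MPa

10.607 MPa


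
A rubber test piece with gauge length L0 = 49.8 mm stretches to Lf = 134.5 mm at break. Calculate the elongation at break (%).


Elongation = (Lf - L0) / L0 * 100
= (134.5 - 49.8) / 49.8 * 100
= 84.7 / 49.8 * 100
= 170.1%

170.1%


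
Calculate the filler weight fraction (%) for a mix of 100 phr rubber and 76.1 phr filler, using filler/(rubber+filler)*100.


Filler % = filler / (rubber + filler) * 100
= 76.1 / (100 + 76.1) * 100
= 76.1 / 176.1 * 100
= 43.21%

43.21%


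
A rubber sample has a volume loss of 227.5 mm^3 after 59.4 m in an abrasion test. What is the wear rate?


Rate = volume_loss / distance
= 227.5 / 59.4
= 3.83 mm^3/m

3.83 mm^3/m


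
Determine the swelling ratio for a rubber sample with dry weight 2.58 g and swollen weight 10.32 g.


Q = W_swollen / W_dry
Q = 10.32 / 2.58
Q = 4.0

Q = 4.0


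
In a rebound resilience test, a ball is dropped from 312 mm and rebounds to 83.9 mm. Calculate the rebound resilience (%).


Resilience = h_rebound / h_drop * 100
= 83.9 / 312 * 100
= 26.9%

26.9%


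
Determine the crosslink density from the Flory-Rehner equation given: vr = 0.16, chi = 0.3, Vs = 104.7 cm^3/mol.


ln(1 - vr) = ln(1 - 0.16) = -0.1744
Numerator = -((-0.1744) + 0.16 + 0.3 * 0.16^2) = 0.0067
Denominator = 104.7 * (0.16^(1/3) - 0.16/2) = 48.4639
nu = 0.0067 / 48.4639 = 1.3770e-04 mol/cm^3

1.3770e-04 mol/cm^3


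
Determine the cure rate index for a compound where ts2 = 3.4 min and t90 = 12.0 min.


CRI = 100 / (t90 - ts2)
= 100 / (12.0 - 3.4)
= 100 / 8.6
= 11.63 min^-1

11.63 min^-1


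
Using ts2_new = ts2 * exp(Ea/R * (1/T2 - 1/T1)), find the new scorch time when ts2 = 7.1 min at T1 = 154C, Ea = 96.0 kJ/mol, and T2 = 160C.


Convert temperatures: T1 = 154 + 273.15 = 427.15 K, T2 = 160 + 273.15 = 433.15 K
ts2_new = 7.1 * exp(96000 / 8.314 * (1/433.15 - 1/427.15))
1/T2 - 1/T1 = -3.2429e-05
ts2_new = 4.88 min

4.88 min


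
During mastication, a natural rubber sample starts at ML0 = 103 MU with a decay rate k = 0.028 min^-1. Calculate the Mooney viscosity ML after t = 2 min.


ML = ML0 * exp(-k * t)
ML = 103 * exp(-0.028 * 2)
ML = 103 * 0.9455
ML = 97.39 MU

97.39 MU


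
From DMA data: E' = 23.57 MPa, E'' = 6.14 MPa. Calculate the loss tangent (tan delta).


tan delta = E'' / E'
= 6.14 / 23.57
= 0.2605

tan delta = 0.2605


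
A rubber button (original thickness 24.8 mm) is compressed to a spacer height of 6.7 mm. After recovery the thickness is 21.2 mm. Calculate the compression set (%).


CS = (t0 - recovered) / (t0 - ts) * 100
= (24.8 - 21.2) / (24.8 - 6.7) * 100
= 3.6 / 18.1 * 100
= 19.9%

19.9%


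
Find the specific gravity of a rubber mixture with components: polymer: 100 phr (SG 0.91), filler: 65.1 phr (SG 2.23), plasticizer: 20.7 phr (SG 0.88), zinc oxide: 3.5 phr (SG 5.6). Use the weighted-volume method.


Sum of weights = 189.3
Volume contributions:
  polymer: 100/0.91 = 109.8901
  filler: 65.1/2.23 = 29.1928
  plasticizer: 20.7/0.88 = 23.5227
  zinc oxide: 3.5/5.6 = 0.6250
Sum of volumes = 163.2307
SG = 189.3 / 163.2307 = 1.16

SG = 1.16


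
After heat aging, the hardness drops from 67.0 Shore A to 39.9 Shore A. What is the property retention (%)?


Retention = aged / original * 100
= 39.9 / 67.0 * 100
= 59.6%

59.6%


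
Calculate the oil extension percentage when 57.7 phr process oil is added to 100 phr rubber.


Oil % = oil / (100 + oil) * 100
= 57.7 / (100 + 57.7) * 100
= 57.7 / 157.7 * 100
= 36.59%

36.59%


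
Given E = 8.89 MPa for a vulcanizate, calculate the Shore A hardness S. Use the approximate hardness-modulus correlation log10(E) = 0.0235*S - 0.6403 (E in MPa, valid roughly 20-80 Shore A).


log10(E) = 0.0235*S - 0.6403  =>  S = (log10(E) + 0.6403) / 0.0235
log10(8.89) = 0.948902
S = (0.948902 + 0.6403) / 0.0235 = 1.589202 / 0.0235
S = 67.6

Shore A = 67.6


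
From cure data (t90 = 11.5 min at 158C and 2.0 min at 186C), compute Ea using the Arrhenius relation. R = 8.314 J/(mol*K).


T1 = 431.15 K, T2 = 459.15 K
1/T1 - 1/T2 = 1.4144e-04
ln(t1/t2) = ln(11.5/2.0) = 1.7492
Ea = 8.314 * 1.7492 / 1.4144e-04 = 102819.2426 J/mol
Ea = 102.82 kJ/mol

102.82 kJ/mol


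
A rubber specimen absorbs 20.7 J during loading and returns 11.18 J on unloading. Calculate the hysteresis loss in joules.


Hysteresis loss = loading - unloading
= 20.7 - 11.18
= 9.52 J

9.52 J


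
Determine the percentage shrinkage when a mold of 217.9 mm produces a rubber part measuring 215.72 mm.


Shrinkage = (mold - part) / mold * 100
= (217.9 - 215.72) / 217.9 * 100
= 2.18 / 217.9 * 100
= 1.0%

1.0%


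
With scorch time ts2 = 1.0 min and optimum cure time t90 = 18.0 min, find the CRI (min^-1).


CRI = 100 / (t90 - ts2)
= 100 / (18.0 - 1.0)
= 100 / 17.0
= 5.88 min^-1

5.88 min^-1


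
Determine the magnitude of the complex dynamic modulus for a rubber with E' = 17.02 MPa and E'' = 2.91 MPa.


|E*| = sqrt(E'^2 + E''^2)
= sqrt(17.02^2 + 2.91^2)
= sqrt(289.6804 + 8.4681)
= 17.267 MPa

17.267 MPa


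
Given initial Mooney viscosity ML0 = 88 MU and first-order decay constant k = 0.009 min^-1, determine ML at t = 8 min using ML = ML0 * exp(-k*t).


ML = ML0 * exp(-k * t)
ML = 88 * exp(-0.009 * 8)
ML = 88 * 0.9305
ML = 81.89 MU

81.89 MU


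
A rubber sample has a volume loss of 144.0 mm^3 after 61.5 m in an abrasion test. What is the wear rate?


Rate = volume_loss / distance
= 144.0 / 61.5
= 2.341 mm^3/m

2.341 mm^3/m


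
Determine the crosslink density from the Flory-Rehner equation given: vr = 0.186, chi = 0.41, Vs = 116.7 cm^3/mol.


ln(1 - vr) = ln(1 - 0.186) = -0.2058
Numerator = -((-0.2058) + 0.186 + 0.41 * 0.186^2) = 0.0056
Denominator = 116.7 * (0.186^(1/3) - 0.186/2) = 55.7624
nu = 0.0056 / 55.7624 = 1.0062e-04 mol/cm^3

1.0062e-04 mol/cm^3


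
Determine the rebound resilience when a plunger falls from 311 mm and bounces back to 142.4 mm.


Resilience = h_rebound / h_drop * 100
= 142.4 / 311 * 100
= 45.8%

45.8%


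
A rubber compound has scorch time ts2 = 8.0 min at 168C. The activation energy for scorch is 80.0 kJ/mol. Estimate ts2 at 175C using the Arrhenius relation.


Convert temperatures: T1 = 168 + 273.15 = 441.15 K, T2 = 175 + 273.15 = 448.15 K
ts2_new = 8.0 * exp(80000 / 8.314 * (1/448.15 - 1/441.15))
1/T2 - 1/T1 = -3.5407e-05
ts2_new = 5.69 min

5.69 min


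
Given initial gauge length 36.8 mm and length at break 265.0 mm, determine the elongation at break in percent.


Elongation = (Lf - L0) / L0 * 100
= (265.0 - 36.8) / 36.8 * 100
= 228.2 / 36.8 * 100
= 620.1%

620.1%


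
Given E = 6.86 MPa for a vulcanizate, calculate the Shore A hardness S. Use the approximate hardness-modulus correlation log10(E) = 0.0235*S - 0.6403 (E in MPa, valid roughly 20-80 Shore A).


log10(E) = 0.0235*S - 0.6403  =>  S = (log10(E) + 0.6403) / 0.0235
log10(6.86) = 0.836324
S = (0.836324 + 0.6403) / 0.0235 = 1.476624 / 0.0235
S = 62.8

Shore A = 62.8


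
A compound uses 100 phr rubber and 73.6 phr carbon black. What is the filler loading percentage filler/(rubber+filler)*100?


Filler % = filler / (rubber + filler) * 100
= 73.6 / (100 + 73.6) * 100
= 73.6 / 173.6 * 100
= 42.4%

42.4%


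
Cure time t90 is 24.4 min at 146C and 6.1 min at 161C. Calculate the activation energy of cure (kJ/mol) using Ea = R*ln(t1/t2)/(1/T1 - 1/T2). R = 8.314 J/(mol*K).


T1 = 419.15 K, T2 = 434.15 K
1/T1 - 1/T2 = 8.2429e-05
ln(t1/t2) = ln(24.4/6.1) = 1.3863
Ea = 8.314 * 1.3863 / 8.2429e-05 = 139824.5704 J/mol
Ea = 139.82 kJ/mol

139.82 kJ/mol


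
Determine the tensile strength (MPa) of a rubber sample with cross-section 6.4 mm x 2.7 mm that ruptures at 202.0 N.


Area = width * thickness = 6.4 * 2.7 = 17.28 mm^2
TS = force / area = 202.0 / 17.28 = 11.69 MPa

11.69 MPa


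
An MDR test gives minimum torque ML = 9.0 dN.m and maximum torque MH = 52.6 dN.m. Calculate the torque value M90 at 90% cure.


M90 = ML + 0.9 * (MH - ML)
M90 = 9.0 + 0.9 * (52.6 - 9.0)
M90 = 9.0 + 0.9 * 43.6
M90 = 48.24 dN.m

48.24 dN.m


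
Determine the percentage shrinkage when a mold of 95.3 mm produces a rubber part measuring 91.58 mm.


Shrinkage = (mold - part) / mold * 100
= (95.3 - 91.58) / 95.3 * 100
= 3.72 / 95.3 * 100
= 3.9%

3.9%


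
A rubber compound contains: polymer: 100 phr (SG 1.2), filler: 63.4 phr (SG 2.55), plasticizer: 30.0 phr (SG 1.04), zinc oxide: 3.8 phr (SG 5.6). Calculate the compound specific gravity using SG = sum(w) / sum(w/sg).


Sum of weights = 197.2
Volume contributions:
  polymer: 100/1.2 = 83.3333
  filler: 63.4/2.55 = 24.8627
  plasticizer: 30.0/1.04 = 28.8462
  zinc oxide: 3.8/5.6 = 0.6786
Sum of volumes = 137.7208
SG = 197.2 / 137.7208 = 1.432

SG = 1.432


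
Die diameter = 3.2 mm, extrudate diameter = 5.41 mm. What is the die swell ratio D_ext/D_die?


Die swell ratio = D_extrudate / D_die
= 5.41 / 3.2
= 1.691

Die swell = 1.691


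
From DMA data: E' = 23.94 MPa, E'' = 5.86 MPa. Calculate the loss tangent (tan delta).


tan delta = E'' / E'
= 5.86 / 23.94
= 0.2448

tan delta = 0.2448


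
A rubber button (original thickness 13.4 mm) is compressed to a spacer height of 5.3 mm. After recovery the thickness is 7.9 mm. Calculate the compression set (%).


CS = (t0 - recovered) / (t0 - ts) * 100
= (13.4 - 7.9) / (13.4 - 5.3) * 100
= 5.5 / 8.1 * 100
= 67.9%

67.9%


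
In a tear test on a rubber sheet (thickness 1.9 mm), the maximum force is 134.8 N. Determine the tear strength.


Tear strength = force / thickness
= 134.8 / 1.9
= 70.95 N/mm

70.95 N/mm


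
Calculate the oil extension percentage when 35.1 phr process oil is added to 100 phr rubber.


Oil % = oil / (100 + oil) * 100
= 35.1 / (100 + 35.1) * 100
= 35.1 / 135.1 * 100
= 25.98%

25.98%


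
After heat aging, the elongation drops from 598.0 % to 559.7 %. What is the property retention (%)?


Retention = aged / original * 100
= 559.7 / 598.0 * 100
= 93.6%

93.6%


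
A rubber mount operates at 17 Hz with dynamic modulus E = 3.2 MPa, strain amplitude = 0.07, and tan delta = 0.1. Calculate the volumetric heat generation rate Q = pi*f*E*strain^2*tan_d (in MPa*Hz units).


Q = pi * f * E * strain^2 * tan_d
= pi * 17 * 3.2 * 0.07^2 * 0.1
= pi * 17 * 3.2 * 0.0049 * 0.1
= 0.0837

Q = 0.0837


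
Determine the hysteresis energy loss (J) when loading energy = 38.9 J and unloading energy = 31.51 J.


Hysteresis loss = loading - unloading
= 38.9 - 31.51
= 7.39 J

7.39 J


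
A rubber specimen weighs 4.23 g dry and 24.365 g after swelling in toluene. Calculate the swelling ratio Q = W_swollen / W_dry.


Q = W_swollen / W_dry
Q = 24.365 / 4.23
Q = 5.76

Q = 5.76


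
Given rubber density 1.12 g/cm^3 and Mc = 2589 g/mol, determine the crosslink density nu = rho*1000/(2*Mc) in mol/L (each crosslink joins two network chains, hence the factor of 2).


nu = rho * 1000 / (2 * Mc)
nu = 1.12 * 1000 / (2 * 2589)
nu = 1120.0 / 5178
nu = 0.2163 mol/L

0.2163 mol/L


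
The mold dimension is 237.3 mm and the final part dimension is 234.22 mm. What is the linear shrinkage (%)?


Shrinkage = (mold - part) / mold * 100
= (237.3 - 234.22) / 237.3 * 100
= 3.08 / 237.3 * 100
= 1.3%

1.3%


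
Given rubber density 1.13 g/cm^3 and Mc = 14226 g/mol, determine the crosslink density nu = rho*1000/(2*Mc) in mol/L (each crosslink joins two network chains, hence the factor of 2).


nu = rho * 1000 / (2 * Mc)
nu = 1.13 * 1000 / (2 * 14226)
nu = 1130.0 / 28452
nu = 0.0397 mol/L

0.0397 mol/L


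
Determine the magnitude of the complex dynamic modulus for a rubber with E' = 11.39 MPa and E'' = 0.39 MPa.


|E*| = sqrt(E'^2 + E''^2)
= sqrt(11.39^2 + 0.39^2)
= sqrt(129.7321 + 0.1521)
= 11.397 MPa

11.397 MPa


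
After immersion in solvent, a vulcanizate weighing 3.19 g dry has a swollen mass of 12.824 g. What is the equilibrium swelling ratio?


Q = W_swollen / W_dry
Q = 12.824 / 3.19
Q = 4.02

Q = 4.02


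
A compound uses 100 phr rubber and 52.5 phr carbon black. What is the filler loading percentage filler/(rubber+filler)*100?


Filler % = filler / (rubber + filler) * 100
= 52.5 / (100 + 52.5) * 100
= 52.5 / 152.5 * 100
= 34.43%

34.43%


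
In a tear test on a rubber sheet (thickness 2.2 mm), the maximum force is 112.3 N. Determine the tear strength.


Tear strength = force / thickness
= 112.3 / 2.2
= 51.05 N/mm

51.05 N/mm


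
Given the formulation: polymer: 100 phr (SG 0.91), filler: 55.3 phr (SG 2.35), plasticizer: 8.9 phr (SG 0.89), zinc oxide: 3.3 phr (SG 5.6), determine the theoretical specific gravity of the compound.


Sum of weights = 167.5
Volume contributions:
  polymer: 100/0.91 = 109.8901
  filler: 55.3/2.35 = 23.5319
  plasticizer: 8.9/0.89 = 10.0000
  zinc oxide: 3.3/5.6 = 0.5893
Sum of volumes = 144.0113
SG = 167.5 / 144.0113 = 1.163

SG = 1.163


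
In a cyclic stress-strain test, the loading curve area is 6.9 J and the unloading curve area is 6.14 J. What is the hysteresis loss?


Hysteresis loss = loading - unloading
= 6.9 - 6.14
= 0.76 J

0.76 J


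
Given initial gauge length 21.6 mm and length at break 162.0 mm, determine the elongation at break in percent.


Elongation = (Lf - L0) / L0 * 100
= (162.0 - 21.6) / 21.6 * 100
= 140.4 / 21.6 * 100
= 650.0%

650.0%


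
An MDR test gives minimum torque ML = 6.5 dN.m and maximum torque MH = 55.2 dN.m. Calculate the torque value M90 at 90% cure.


M90 = ML + 0.9 * (MH - ML)
M90 = 6.5 + 0.9 * (55.2 - 6.5)
M90 = 6.5 + 0.9 * 48.7
M90 = 50.33 dN.m

50.33 dN.m


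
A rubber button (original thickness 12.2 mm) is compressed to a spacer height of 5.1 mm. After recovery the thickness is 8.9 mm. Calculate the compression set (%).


CS = (t0 - recovered) / (t0 - ts) * 100
= (12.2 - 8.9) / (12.2 - 5.1) * 100
= 3.3 / 7.1 * 100
= 46.5%

46.5%


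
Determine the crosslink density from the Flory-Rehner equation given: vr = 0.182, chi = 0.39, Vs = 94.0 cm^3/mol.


ln(1 - vr) = ln(1 - 0.182) = -0.2009
Numerator = -((-0.2009) + 0.182 + 0.39 * 0.182^2) = 0.0060
Denominator = 94.0 * (0.182^(1/3) - 0.182/2) = 44.7163
nu = 0.0060 / 44.7163 = 1.3361e-04 mol/cm^3

1.3361e-04 mol/cm^3


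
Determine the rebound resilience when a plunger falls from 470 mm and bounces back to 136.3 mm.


Resilience = h_rebound / h_drop * 100
= 136.3 / 470 * 100
= 29.0%

29.0%


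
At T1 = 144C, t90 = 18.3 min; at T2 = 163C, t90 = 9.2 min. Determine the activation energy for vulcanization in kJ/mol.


T1 = 417.15 K, T2 = 436.15 K
1/T1 - 1/T2 = 1.0443e-04
ln(t1/t2) = ln(18.3/9.2) = 0.6877
Ea = 8.314 * 0.6877 / 1.0443e-04 = 54749.7370 J/mol
Ea = 54.75 kJ/mol

54.75 kJ/mol


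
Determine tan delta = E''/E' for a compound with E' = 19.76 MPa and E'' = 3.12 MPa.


tan delta = E'' / E'
= 3.12 / 19.76
= 0.1579

tan delta = 0.1579


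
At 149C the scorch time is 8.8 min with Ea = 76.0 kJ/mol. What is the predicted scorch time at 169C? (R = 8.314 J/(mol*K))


Convert temperatures: T1 = 149 + 273.15 = 422.15 K, T2 = 169 + 273.15 = 442.15 K
ts2_new = 8.8 * exp(76000 / 8.314 * (1/442.15 - 1/422.15))
1/T2 - 1/T1 = -1.0715e-04
ts2_new = 3.3 min

3.3 min


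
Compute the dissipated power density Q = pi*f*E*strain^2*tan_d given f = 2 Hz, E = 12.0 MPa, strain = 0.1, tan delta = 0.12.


Q = pi * f * E * strain^2 * tan_d
= pi * 2 * 12.0 * 0.1^2 * 0.12
= pi * 2 * 12.0 * 0.0100 * 0.12
= 0.0905

Q = 0.0905


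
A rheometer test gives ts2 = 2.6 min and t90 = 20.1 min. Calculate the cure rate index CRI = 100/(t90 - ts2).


CRI = 100 / (t90 - ts2)
= 100 / (20.1 - 2.6)
= 100 / 17.5
= 5.71 min^-1

5.71 min^-1


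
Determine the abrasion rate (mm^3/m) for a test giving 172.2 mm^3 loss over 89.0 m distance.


Rate = volume_loss / distance
= 172.2 / 89.0
= 1.935 mm^3/m

1.935 mm^3/m


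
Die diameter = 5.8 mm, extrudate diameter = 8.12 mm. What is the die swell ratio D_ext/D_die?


Die swell ratio = D_extrudate / D_die
= 8.12 / 5.8
= 1.4

Die swell = 1.4


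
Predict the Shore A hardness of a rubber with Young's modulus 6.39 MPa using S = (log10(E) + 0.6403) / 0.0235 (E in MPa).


log10(E) = 0.0235*S - 0.6403  =>  S = (log10(E) + 0.6403) / 0.0235
log10(6.39) = 0.805501
S = (0.805501 + 0.6403) / 0.0235 = 1.445801 / 0.0235
S = 61.5

Shore A = 61.5


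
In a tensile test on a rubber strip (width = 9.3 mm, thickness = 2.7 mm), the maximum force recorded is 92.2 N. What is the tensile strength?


Area = width * thickness = 9.3 * 2.7 = 25.11 mm^2
TS = force / area = 92.2 / 25.11 = 3.67 MPa

3.67 MPa


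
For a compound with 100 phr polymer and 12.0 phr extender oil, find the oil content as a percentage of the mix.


Oil % = oil / (100 + oil) * 100
= 12.0 / (100 + 12.0) * 100
= 12.0 / 112.0 * 100
= 10.71%

10.71%
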